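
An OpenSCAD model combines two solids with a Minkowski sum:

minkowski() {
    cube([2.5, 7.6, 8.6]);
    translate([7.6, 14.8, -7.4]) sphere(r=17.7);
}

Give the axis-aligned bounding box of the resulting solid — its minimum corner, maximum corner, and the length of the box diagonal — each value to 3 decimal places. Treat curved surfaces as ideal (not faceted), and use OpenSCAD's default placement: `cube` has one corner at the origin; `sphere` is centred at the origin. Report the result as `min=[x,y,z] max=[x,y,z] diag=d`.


A = translate([7.6, 14.8, -7.4]) sphere(r=17.7) → bbox [-10.1,-2.9,-25.1] .. [25.3,32.5,10.3]
B = cube([2.5, 7.6, 8.6]) → bbox [0,0,0] .. [2.5,7.6,8.6]
lo = A.lo+B.lo = [-10.1+0, -2.9+0, -25.1+0] = [-10.100,-2.900,-25.100]
hi = A.hi+B.hi = [25.3+2.5, 32.5+7.6, 10.3+8.6] = [27.800,40.100,18.900]
diag = √(37.9²+43²+44²) = √5221.41 = 72.259

min=[-10.100,-2.900,-25.100] max=[27.800,40.100,18.900] diag=72.259


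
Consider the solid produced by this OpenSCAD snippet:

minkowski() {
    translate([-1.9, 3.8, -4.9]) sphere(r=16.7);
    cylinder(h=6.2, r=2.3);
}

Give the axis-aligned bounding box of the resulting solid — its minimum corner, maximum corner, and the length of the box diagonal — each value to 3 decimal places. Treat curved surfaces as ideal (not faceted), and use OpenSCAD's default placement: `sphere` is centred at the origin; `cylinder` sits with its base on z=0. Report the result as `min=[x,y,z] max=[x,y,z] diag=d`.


A = translate([-1.9, 3.8, -4.9]) sphere(r=16.7) → bbox [-18.6,-12.9,-21.6] .. [14.8,20.5,11.8]
B = cylinder(h=6.2, r=2.3) → bbox [-2.3,-2.3,0] .. [2.3,2.3,6.2]
lo = A.lo+B.lo = [-18.6-2.3, -12.9-2.3, -21.6+0] = [-20.900,-15.200,-21.600]
hi = A.hi+B.hi = [14.8+2.3, 20.5+2.3, 11.8+6.2] = [17.100,22.800,18.000]
diag = √(38²+38²+39.6²) = √4456.16 = 66.754

min=[-20.900,-15.200,-21.600] max=[17.100,22.800,18.000] diag=66.754


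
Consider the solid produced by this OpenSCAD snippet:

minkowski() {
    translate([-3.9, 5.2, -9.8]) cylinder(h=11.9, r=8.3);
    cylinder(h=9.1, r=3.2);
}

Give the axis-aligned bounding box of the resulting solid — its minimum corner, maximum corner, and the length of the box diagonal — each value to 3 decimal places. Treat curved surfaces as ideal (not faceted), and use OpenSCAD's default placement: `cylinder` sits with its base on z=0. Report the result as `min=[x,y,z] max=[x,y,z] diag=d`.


A = translate([-3.9, 5.2, -9.8]) cylinder(h=11.9, r=8.3) → bbox [-12.2,-3.1,-9.8] .. [4.4,13.5,2.1]
B = cylinder(h=9.1, r=3.2) → bbox [-3.2,-3.2,0] .. [3.2,3.2,9.1]
lo = A.lo+B.lo = [-12.2-3.2, -3.1-3.2, -9.8+0] = [-15.400,-6.300,-9.800]
hi = A.hi+B.hi = [4.4+3.2, 13.5+3.2, 2.1+9.1] = [7.600,16.700,11.200]
diag = √(23²+23²+21²) = √1499 = 38.717

min=[-15.400,-6.300,-9.800] max=[7.600,16.700,11.200] diag=38.717


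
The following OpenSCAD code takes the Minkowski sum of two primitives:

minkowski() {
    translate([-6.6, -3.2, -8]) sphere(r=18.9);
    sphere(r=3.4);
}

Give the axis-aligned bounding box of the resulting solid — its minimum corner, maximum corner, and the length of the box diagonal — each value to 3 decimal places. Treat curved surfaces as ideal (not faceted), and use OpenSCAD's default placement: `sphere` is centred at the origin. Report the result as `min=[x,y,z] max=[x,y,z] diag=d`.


min=[-28.900,-25.500,-30.300] max=[15.700,19.100,14.300] diag=77.249

A = translate([-6.6, -3.2, -8]) sphere(r=18.9) → bbox [-25.5,-22.1,-26.9] .. [12.3,15.7,10.9]
B = sphere(r=3.4) → bbox [-3.4,-3.4,-3.4] .. [3.4,3.4,3.4]
lo = A.lo+B.lo = [-25.5-3.4, -22.1-3.4, -26.9-3.4] = [-28.900,-25.500,-30.300]
hi = A.hi+B.hi = [12.3+3.4, 15.7+3.4, 10.9+3.4] = [15.700,19.100,14.300]
diag = √(44.6²+44.6²+44.6²) = √5967.48 = 77.249


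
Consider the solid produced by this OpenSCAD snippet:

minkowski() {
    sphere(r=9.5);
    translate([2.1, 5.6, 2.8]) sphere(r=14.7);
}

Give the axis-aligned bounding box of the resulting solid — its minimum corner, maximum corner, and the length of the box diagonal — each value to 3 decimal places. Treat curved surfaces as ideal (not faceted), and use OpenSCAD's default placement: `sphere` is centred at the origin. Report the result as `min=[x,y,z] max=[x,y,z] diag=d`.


min=[-22.100,-18.600,-21.400] max=[26.300,29.800,27.000] diag=83.831

A = translate([2.1, 5.6, 2.8]) sphere(r=14.7) → bbox [-12.6,-9.1,-11.9] .. [16.8,20.3,17.5]
B = sphere(r=9.5) → bbox [-9.5,-9.5,-9.5] .. [9.5,9.5,9.5]
lo = A.lo+B.lo = [-12.6-9.5, -9.1-9.5, -11.9-9.5] = [-22.100,-18.600,-21.400]
hi = A.hi+B.hi = [16.8+9.5, 20.3+9.5, 17.5+9.5] = [26.300,29.800,27.000]
diag = √(48.4²+48.4²+48.4²) = √7027.68 = 83.831


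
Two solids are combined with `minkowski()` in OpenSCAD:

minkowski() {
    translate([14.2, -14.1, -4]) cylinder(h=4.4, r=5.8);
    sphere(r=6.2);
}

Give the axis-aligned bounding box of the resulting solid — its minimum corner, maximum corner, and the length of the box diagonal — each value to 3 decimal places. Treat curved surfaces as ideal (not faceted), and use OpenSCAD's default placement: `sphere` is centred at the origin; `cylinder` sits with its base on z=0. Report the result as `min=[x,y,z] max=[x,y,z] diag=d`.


min=[2.200,-26.100,-10.200] max=[26.200,-2.100,6.600] diag=37.871

A = translate([14.2, -14.1, -4]) cylinder(h=4.4, r=5.8) → bbox [8.4,-19.9,-4] .. [20,-8.3,0.4]
B = sphere(r=6.2) → bbox [-6.2,-6.2,-6.2] .. [6.2,6.2,6.2]
lo = A.lo+B.lo = [8.4-6.2, -19.9-6.2, -4-6.2] = [2.200,-26.100,-10.200]
hi = A.hi+B.hi = [20+6.2, -8.3+6.2, 0.4+6.2] = [26.200,-2.100,6.600]
diag = √(24²+24²+16.8²) = √1434.24 = 37.871


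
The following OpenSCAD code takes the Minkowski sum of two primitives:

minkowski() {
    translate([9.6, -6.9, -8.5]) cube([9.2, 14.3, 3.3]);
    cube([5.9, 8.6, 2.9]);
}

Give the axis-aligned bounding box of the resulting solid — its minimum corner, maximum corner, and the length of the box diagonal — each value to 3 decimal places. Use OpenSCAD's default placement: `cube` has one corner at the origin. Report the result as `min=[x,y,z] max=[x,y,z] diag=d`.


min=[9.600,-6.900,-8.500] max=[24.700,16.000,-2.300] diag=28.122

A = translate([9.6, -6.9, -8.5]) cube([9.2, 14.3, 3.3]) → bbox [9.6,-6.9,-8.5] .. [18.8,7.4,-5.2]
B = cube([5.9, 8.6, 2.9]) → bbox [0,0,0] .. [5.9,8.6,2.9]
lo = A.lo+B.lo = [9.6+0, -6.9+0, -8.5+0] = [9.600,-6.900,-8.500]
hi = A.hi+B.hi = [18.8+5.9, 7.4+8.6, -5.2+2.9] = [24.700,16.000,-2.300]
diag = √(15.1²+22.9²+6.2²) = √790.86 = 28.122


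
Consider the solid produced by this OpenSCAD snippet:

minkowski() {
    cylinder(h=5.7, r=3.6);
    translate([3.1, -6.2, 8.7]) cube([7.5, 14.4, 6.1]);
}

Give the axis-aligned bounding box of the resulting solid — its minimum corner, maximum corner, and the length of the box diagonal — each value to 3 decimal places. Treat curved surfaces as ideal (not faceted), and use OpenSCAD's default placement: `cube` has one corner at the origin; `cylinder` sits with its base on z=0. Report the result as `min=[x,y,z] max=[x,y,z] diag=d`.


min=[-0.500,-9.800,8.700] max=[14.200,11.800,20.500] diag=28.669

A = translate([3.1, -6.2, 8.7]) cube([7.5, 14.4, 6.1]) → bbox [3.1,-6.2,8.7] .. [10.6,8.2,14.8]
B = cylinder(h=5.7, r=3.6) → bbox [-3.6,-3.6,0] .. [3.6,3.6,5.7]
lo = A.lo+B.lo = [3.1-3.6, -6.2-3.6, 8.7+0] = [-0.500,-9.800,8.700]
hi = A.hi+B.hi = [10.6+3.6, 8.2+3.6, 14.8+5.7] = [14.200,11.800,20.500]
diag = √(14.7²+21.6²+11.8²) = √821.89 = 28.669


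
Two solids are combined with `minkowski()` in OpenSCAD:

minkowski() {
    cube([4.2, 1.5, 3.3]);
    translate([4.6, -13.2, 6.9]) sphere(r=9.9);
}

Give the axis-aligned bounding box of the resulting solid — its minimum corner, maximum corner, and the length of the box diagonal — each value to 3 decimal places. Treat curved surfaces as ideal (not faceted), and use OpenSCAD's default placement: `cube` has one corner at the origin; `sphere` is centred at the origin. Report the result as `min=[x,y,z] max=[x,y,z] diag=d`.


min=[-5.300,-23.100,-3.000] max=[18.700,-1.800,20.100] diag=39.539

A = translate([4.6, -13.2, 6.9]) sphere(r=9.9) → bbox [-5.3,-23.1,-3] .. [14.5,-3.3,16.8]
B = cube([4.2, 1.5, 3.3]) → bbox [0,0,0] .. [4.2,1.5,3.3]
lo = A.lo+B.lo = [-5.3+0, -23.1+0, -3+0] = [-5.300,-23.100,-3.000]
hi = A.hi+B.hi = [14.5+4.2, -3.3+1.5, 16.8+3.3] = [18.700,-1.800,20.100]
diag = √(24²+21.3²+23.1²) = √1563.3 = 39.539


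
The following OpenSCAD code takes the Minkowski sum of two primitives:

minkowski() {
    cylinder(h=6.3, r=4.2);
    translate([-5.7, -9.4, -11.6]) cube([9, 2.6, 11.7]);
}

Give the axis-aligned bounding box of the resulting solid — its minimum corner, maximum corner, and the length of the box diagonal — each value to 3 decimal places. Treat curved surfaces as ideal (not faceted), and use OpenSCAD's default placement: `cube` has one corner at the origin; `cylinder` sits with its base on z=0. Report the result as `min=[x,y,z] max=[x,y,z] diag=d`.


min=[-9.900,-13.600,-11.600] max=[7.500,-2.600,6.400] diag=27.345

A = translate([-5.7, -9.4, -11.6]) cube([9, 2.6, 11.7]) → bbox [-5.7,-9.4,-11.6] .. [3.3,-6.8,0.1]
B = cylinder(h=6.3, r=4.2) → bbox [-4.2,-4.2,0] .. [4.2,4.2,6.3]
lo = A.lo+B.lo = [-5.7-4.2, -9.4-4.2, -11.6+0] = [-9.900,-13.600,-11.600]
hi = A.hi+B.hi = [3.3+4.2, -6.8+4.2, 0.1+6.3] = [7.500,-2.600,6.400]
diag = √(17.4²+11²+18²) = √747.76 = 27.345


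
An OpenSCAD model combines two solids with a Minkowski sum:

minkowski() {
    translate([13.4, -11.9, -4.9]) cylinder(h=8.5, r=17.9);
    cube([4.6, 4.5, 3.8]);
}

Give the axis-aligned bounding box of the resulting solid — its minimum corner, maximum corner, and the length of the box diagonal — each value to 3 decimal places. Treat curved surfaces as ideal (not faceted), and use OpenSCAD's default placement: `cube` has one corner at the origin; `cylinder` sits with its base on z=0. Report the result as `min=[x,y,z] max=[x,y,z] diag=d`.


A = translate([13.4, -11.9, -4.9]) cylinder(h=8.5, r=17.9) → bbox [-4.5,-29.8,-4.9] .. [31.3,6,3.6]
B = cube([4.6, 4.5, 3.8]) → bbox [0,0,0] .. [4.6,4.5,3.8]
lo = A.lo+B.lo = [-4.5+0, -29.8+0, -4.9+0] = [-4.500,-29.800,-4.900]
hi = A.hi+B.hi = [31.3+4.6, 6+4.5, 3.6+3.8] = [35.900,10.500,7.400]
diag = √(40.4²+40.3²+12.3²) = √3407.54 = 58.374

min=[-4.500,-29.800,-4.900] max=[35.900,10.500,7.400] diag=58.374


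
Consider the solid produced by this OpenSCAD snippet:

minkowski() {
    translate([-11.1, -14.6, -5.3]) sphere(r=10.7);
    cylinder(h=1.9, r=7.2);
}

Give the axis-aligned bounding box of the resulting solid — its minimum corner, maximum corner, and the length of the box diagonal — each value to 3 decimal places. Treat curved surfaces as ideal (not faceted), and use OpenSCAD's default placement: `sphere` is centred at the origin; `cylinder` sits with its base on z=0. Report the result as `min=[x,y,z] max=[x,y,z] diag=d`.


min=[-29.000,-32.500,-16.000] max=[6.800,3.300,7.300] diag=55.733

A = translate([-11.1, -14.6, -5.3]) sphere(r=10.7) → bbox [-21.8,-25.3,-16] .. [-0.4,-3.9,5.4]
B = cylinder(h=1.9, r=7.2) → bbox [-7.2,-7.2,0] .. [7.2,7.2,1.9]
lo = A.lo+B.lo = [-21.8-7.2, -25.3-7.2, -16+0] = [-29.000,-32.500,-16.000]
hi = A.hi+B.hi = [-0.4+7.2, -3.9+7.2, 5.4+1.9] = [6.800,3.300,7.300]
diag = √(35.8²+35.8²+23.3²) = √3106.17 = 55.733


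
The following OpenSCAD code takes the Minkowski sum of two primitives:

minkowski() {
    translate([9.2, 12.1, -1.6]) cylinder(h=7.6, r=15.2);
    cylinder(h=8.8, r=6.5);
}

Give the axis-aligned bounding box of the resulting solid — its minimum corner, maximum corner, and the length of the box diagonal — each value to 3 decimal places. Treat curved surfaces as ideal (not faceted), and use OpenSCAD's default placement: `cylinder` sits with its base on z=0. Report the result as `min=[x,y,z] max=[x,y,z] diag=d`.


min=[-12.500,-9.600,-1.600] max=[30.900,33.800,14.800] diag=63.530

A = translate([9.2, 12.1, -1.6]) cylinder(h=7.6, r=15.2) → bbox [-6,-3.1,-1.6] .. [24.4,27.3,6]
B = cylinder(h=8.8, r=6.5) → bbox [-6.5,-6.5,0] .. [6.5,6.5,8.8]
lo = A.lo+B.lo = [-6-6.5, -3.1-6.5, -1.6+0] = [-12.500,-9.600,-1.600]
hi = A.hi+B.hi = [24.4+6.5, 27.3+6.5, 6+8.8] = [30.900,33.800,14.800]
diag = √(43.4²+43.4²+16.4²) = √4036.08 = 63.530


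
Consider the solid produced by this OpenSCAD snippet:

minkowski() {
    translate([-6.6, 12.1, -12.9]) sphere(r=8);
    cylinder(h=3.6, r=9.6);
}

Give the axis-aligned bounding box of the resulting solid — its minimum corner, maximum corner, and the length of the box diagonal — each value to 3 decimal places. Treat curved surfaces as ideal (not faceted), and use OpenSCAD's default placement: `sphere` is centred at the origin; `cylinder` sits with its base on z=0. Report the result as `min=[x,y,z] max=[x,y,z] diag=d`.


A = translate([-6.6, 12.1, -12.9]) sphere(r=8) → bbox [-14.6,4.1,-20.9] .. [1.4,20.1,-4.9]
B = cylinder(h=3.6, r=9.6) → bbox [-9.6,-9.6,0] .. [9.6,9.6,3.6]
lo = A.lo+B.lo = [-14.6-9.6, 4.1-9.6, -20.9+0] = [-24.200,-5.500,-20.900]
hi = A.hi+B.hi = [1.4+9.6, 20.1+9.6, -4.9+3.6] = [11.000,29.700,-1.300]
diag = √(35.2²+35.2²+19.6²) = √2862.24 = 53.500

min=[-24.200,-5.500,-20.900] max=[11.000,29.700,-1.300] diag=53.500


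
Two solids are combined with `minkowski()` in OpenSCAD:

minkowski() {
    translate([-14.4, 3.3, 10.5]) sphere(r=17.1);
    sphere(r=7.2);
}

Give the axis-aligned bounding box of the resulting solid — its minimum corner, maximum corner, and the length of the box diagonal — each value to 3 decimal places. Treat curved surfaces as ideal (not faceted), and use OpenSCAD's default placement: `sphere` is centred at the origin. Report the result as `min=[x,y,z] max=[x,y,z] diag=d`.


A = translate([-14.4, 3.3, 10.5]) sphere(r=17.1) → bbox [-31.5,-13.8,-6.6] .. [2.7,20.4,27.6]
B = sphere(r=7.2) → bbox [-7.2,-7.2,-7.2] .. [7.2,7.2,7.2]
lo = A.lo+B.lo = [-31.5-7.2, -13.8-7.2, -6.6-7.2] = [-38.700,-21.000,-13.800]
hi = A.hi+B.hi = [2.7+7.2, 20.4+7.2, 27.6+7.2] = [9.900,27.600,34.800]
diag = √(48.6²+48.6²+48.6²) = √7085.88 = 84.178

min=[-38.700,-21.000,-13.800] max=[9.900,27.600,34.800] diag=84.178


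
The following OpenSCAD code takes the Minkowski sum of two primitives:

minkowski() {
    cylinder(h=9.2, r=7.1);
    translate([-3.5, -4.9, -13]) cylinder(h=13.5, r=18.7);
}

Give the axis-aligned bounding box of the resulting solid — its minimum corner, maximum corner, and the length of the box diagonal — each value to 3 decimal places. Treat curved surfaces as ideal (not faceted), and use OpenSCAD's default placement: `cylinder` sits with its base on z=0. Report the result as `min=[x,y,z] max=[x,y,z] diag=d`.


A = translate([-3.5, -4.9, -13]) cylinder(h=13.5, r=18.7) → bbox [-22.2,-23.6,-13] .. [15.2,13.8,0.5]
B = cylinder(h=9.2, r=7.1) → bbox [-7.1,-7.1,0] .. [7.1,7.1,9.2]
lo = A.lo+B.lo = [-22.2-7.1, -23.6-7.1, -13+0] = [-29.300,-30.700,-13.000]
hi = A.hi+B.hi = [15.2+7.1, 13.8+7.1, 0.5+9.2] = [22.300,20.900,9.700]
diag = √(51.6²+51.6²+22.7²) = √5840.41 = 76.423

min=[-29.300,-30.700,-13.000] max=[22.300,20.900,9.700] diag=76.423


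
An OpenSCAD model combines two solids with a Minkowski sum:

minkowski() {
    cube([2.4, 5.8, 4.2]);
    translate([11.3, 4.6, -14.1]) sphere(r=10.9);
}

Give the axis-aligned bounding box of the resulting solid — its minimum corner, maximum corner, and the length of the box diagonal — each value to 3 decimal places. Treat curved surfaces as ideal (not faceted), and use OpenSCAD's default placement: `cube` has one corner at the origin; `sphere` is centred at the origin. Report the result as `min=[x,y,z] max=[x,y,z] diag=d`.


min=[0.400,-6.300,-25.000] max=[24.600,21.300,1.000] diag=44.982

A = translate([11.3, 4.6, -14.1]) sphere(r=10.9) → bbox [0.4,-6.3,-25] .. [22.2,15.5,-3.2]
B = cube([2.4, 5.8, 4.2]) → bbox [0,0,0] .. [2.4,5.8,4.2]
lo = A.lo+B.lo = [0.4+0, -6.3+0, -25+0] = [0.400,-6.300,-25.000]
hi = A.hi+B.hi = [22.2+2.4, 15.5+5.8, -3.2+4.2] = [24.600,21.300,1.000]
diag = √(24.2²+27.6²+26²) = √2023.4 = 44.982


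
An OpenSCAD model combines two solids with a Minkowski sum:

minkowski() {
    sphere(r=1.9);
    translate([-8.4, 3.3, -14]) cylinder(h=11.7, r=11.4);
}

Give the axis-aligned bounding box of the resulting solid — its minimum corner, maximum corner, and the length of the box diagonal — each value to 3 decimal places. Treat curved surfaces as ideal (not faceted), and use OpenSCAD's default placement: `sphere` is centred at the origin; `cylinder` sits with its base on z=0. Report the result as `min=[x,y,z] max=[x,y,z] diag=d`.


min=[-21.700,-10.000,-15.900] max=[4.900,16.600,-0.400] diag=40.686

A = translate([-8.4, 3.3, -14]) cylinder(h=11.7, r=11.4) → bbox [-19.8,-8.1,-14] .. [3,14.7,-2.3]
B = sphere(r=1.9) → bbox [-1.9,-1.9,-1.9] .. [1.9,1.9,1.9]
lo = A.lo+B.lo = [-19.8-1.9, -8.1-1.9, -14-1.9] = [-21.700,-10.000,-15.900]
hi = A.hi+B.hi = [3+1.9, 14.7+1.9, -2.3+1.9] = [4.900,16.600,-0.400]
diag = √(26.6²+26.6²+15.5²) = √1655.37 = 40.686


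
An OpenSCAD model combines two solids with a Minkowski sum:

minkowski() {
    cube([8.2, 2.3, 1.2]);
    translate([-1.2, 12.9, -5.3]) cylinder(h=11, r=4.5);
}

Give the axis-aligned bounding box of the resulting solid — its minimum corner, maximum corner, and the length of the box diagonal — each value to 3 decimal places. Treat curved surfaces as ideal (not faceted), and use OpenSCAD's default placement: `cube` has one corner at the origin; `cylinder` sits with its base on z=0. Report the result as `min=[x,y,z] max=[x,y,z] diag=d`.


min=[-5.700,8.400,-5.300] max=[11.500,19.700,6.900] diag=23.924

A = translate([-1.2, 12.9, -5.3]) cylinder(h=11, r=4.5) → bbox [-5.7,8.4,-5.3] .. [3.3,17.4,5.7]
B = cube([8.2, 2.3, 1.2]) → bbox [0,0,0] .. [8.2,2.3,1.2]
lo = A.lo+B.lo = [-5.7+0, 8.4+0, -5.3+0] = [-5.700,8.400,-5.300]
hi = A.hi+B.hi = [3.3+8.2, 17.4+2.3, 5.7+1.2] = [11.500,19.700,6.900]
diag = √(17.2²+11.3²+12.2²) = √572.37 = 23.924


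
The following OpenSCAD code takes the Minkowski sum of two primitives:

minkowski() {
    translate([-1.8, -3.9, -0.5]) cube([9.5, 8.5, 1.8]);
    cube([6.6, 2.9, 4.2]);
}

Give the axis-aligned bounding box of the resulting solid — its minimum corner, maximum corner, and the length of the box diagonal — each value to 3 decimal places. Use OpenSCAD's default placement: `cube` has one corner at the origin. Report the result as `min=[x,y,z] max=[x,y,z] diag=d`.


A = translate([-1.8, -3.9, -0.5]) cube([9.5, 8.5, 1.8]) → bbox [-1.8,-3.9,-0.5] .. [7.7,4.6,1.3]
B = cube([6.6, 2.9, 4.2]) → bbox [0,0,0] .. [6.6,2.9,4.2]
lo = A.lo+B.lo = [-1.8+0, -3.9+0, -0.5+0] = [-1.800,-3.900,-0.500]
hi = A.hi+B.hi = [7.7+6.6, 4.6+2.9, 1.3+4.2] = [14.300,7.500,5.500]
diag = √(16.1²+11.4²+6²) = √425.17 = 20.620

min=[-1.800,-3.900,-0.500] max=[14.300,7.500,5.500] diag=20.620


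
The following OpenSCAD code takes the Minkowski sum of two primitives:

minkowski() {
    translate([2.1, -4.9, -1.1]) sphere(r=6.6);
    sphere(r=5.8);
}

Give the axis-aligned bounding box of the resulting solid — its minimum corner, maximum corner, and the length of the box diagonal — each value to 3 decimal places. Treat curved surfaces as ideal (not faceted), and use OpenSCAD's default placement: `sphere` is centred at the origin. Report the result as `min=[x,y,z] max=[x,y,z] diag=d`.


A = translate([2.1, -4.9, -1.1]) sphere(r=6.6) → bbox [-4.5,-11.5,-7.7] .. [8.7,1.7,5.5]
B = sphere(r=5.8) → bbox [-5.8,-5.8,-5.8] .. [5.8,5.8,5.8]
lo = A.lo+B.lo = [-4.5-5.8, -11.5-5.8, -7.7-5.8] = [-10.300,-17.300,-13.500]
hi = A.hi+B.hi = [8.7+5.8, 1.7+5.8, 5.5+5.8] = [14.500,7.500,11.300]
diag = √(24.8²+24.8²+24.8²) = √1845.12 = 42.955

min=[-10.300,-17.300,-13.500] max=[14.500,7.500,11.300] diag=42.955


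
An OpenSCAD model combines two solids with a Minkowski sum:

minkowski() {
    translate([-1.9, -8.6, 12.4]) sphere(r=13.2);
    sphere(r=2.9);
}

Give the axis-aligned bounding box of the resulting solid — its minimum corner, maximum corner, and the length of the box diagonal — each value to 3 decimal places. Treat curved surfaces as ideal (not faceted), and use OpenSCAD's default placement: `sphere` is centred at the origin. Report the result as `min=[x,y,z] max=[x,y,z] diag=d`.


A = translate([-1.9, -8.6, 12.4]) sphere(r=13.2) → bbox [-15.1,-21.8,-0.8] .. [11.3,4.6,25.6]
B = sphere(r=2.9) → bbox [-2.9,-2.9,-2.9] .. [2.9,2.9,2.9]
lo = A.lo+B.lo = [-15.1-2.9, -21.8-2.9, -0.8-2.9] = [-18.000,-24.700,-3.700]
hi = A.hi+B.hi = [11.3+2.9, 4.6+2.9, 25.6+2.9] = [14.200,7.500,28.500]
diag = √(32.2²+32.2²+32.2²) = √3110.52 = 55.772

min=[-18.000,-24.700,-3.700] max=[14.200,7.500,28.500] diag=55.772


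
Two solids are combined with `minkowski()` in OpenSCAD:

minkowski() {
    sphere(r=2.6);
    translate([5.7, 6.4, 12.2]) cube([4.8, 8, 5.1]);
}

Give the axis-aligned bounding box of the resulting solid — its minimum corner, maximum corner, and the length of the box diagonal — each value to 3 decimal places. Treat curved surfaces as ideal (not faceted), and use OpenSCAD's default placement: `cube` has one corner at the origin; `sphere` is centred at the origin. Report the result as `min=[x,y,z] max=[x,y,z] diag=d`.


A = translate([5.7, 6.4, 12.2]) cube([4.8, 8, 5.1]) → bbox [5.7,6.4,12.2] .. [10.5,14.4,17.3]
B = sphere(r=2.6) → bbox [-2.6,-2.6,-2.6] .. [2.6,2.6,2.6]
lo = A.lo+B.lo = [5.7-2.6, 6.4-2.6, 12.2-2.6] = [3.100,3.800,9.600]
hi = A.hi+B.hi = [10.5+2.6, 14.4+2.6, 17.3+2.6] = [13.100,17.000,19.900]
diag = √(10²+13.2²+10.3²) = √380.33 = 19.502

min=[3.100,3.800,9.600] max=[13.100,17.000,19.900] diag=19.502


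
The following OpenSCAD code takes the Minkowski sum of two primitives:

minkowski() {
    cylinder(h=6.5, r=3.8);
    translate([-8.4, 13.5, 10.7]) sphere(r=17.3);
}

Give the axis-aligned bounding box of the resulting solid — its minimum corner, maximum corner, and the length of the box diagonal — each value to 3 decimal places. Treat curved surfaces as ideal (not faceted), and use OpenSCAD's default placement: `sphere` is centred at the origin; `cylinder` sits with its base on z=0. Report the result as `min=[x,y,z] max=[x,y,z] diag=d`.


min=[-29.500,-7.600,-6.600] max=[12.700,34.600,34.500] diag=72.463

A = translate([-8.4, 13.5, 10.7]) sphere(r=17.3) → bbox [-25.7,-3.8,-6.6] .. [8.9,30.8,28]
B = cylinder(h=6.5, r=3.8) → bbox [-3.8,-3.8,0] .. [3.8,3.8,6.5]
lo = A.lo+B.lo = [-25.7-3.8, -3.8-3.8, -6.6+0] = [-29.500,-7.600,-6.600]
hi = A.hi+B.hi = [8.9+3.8, 30.8+3.8, 28+6.5] = [12.700,34.600,34.500]
diag = √(42.2²+42.2²+41.1²) = √5250.89 = 72.463


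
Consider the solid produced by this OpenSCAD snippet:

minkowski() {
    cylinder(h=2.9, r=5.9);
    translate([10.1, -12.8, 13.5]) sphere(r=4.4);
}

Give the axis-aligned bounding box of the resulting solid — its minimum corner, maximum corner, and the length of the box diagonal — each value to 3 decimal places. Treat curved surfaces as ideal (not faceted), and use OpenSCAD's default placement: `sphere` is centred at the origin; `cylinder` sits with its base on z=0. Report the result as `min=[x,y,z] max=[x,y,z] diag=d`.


min=[-0.200,-23.100,9.100] max=[20.400,-2.500,20.800] diag=31.394

A = translate([10.1, -12.8, 13.5]) sphere(r=4.4) → bbox [5.7,-17.2,9.1] .. [14.5,-8.4,17.9]
B = cylinder(h=2.9, r=5.9) → bbox [-5.9,-5.9,0] .. [5.9,5.9,2.9]
lo = A.lo+B.lo = [5.7-5.9, -17.2-5.9, 9.1+0] = [-0.200,-23.100,9.100]
hi = A.hi+B.hi = [14.5+5.9, -8.4+5.9, 17.9+2.9] = [20.400,-2.500,20.800]
diag = √(20.6²+20.6²+11.7²) = √985.61 = 31.394


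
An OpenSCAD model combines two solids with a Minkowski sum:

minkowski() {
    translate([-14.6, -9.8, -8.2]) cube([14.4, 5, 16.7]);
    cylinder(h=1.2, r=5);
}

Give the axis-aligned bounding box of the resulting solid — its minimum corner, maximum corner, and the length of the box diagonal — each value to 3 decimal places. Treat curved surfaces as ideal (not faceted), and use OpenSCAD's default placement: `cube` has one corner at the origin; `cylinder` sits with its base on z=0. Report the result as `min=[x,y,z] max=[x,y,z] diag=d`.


A = translate([-14.6, -9.8, -8.2]) cube([14.4, 5, 16.7]) → bbox [-14.6,-9.8,-8.2] .. [-0.2,-4.8,8.5]
B = cylinder(h=1.2, r=5) → bbox [-5,-5,0] .. [5,5,1.2]
lo = A.lo+B.lo = [-14.6-5, -9.8-5, -8.2+0] = [-19.600,-14.800,-8.200]
hi = A.hi+B.hi = [-0.2+5, -4.8+5, 8.5+1.2] = [4.800,0.200,9.700]
diag = √(24.4²+15²+17.9²) = √1140.77 = 33.775

min=[-19.600,-14.800,-8.200] max=[4.800,0.200,9.700] diag=33.775


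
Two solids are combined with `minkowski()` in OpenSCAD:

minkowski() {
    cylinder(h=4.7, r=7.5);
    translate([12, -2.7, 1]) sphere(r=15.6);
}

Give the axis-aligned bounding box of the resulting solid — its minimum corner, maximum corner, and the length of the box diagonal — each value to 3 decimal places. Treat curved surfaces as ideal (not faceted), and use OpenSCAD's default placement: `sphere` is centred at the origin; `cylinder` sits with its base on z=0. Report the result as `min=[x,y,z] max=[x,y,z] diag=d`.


min=[-11.100,-25.800,-14.600] max=[35.100,20.400,21.300] diag=74.550

A = translate([12, -2.7, 1]) sphere(r=15.6) → bbox [-3.6,-18.3,-14.6] .. [27.6,12.9,16.6]
B = cylinder(h=4.7, r=7.5) → bbox [-7.5,-7.5,0] .. [7.5,7.5,4.7]
lo = A.lo+B.lo = [-3.6-7.5, -18.3-7.5, -14.6+0] = [-11.100,-25.800,-14.600]
hi = A.hi+B.hi = [27.6+7.5, 12.9+7.5, 16.6+4.7] = [35.100,20.400,21.300]
diag = √(46.2²+46.2²+35.9²) = √5557.69 = 74.550


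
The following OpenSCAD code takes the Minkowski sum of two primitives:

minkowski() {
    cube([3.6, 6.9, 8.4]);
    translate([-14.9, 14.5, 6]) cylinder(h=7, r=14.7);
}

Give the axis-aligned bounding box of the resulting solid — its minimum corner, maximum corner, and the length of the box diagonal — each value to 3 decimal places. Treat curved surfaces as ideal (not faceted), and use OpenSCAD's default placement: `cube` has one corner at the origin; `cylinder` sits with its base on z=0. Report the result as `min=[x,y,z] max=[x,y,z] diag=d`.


A = translate([-14.9, 14.5, 6]) cylinder(h=7, r=14.7) → bbox [-29.6,-0.2,6] .. [-0.2,29.2,13]
B = cube([3.6, 6.9, 8.4]) → bbox [0,0,0] .. [3.6,6.9,8.4]
lo = A.lo+B.lo = [-29.6+0, -0.2+0, 6+0] = [-29.600,-0.200,6.000]
hi = A.hi+B.hi = [-0.2+3.6, 29.2+6.9, 13+8.4] = [3.400,36.100,21.400]
diag = √(33²+36.3²+15.4²) = √2643.85 = 51.418

min=[-29.600,-0.200,6.000] max=[3.400,36.100,21.400] diag=51.418


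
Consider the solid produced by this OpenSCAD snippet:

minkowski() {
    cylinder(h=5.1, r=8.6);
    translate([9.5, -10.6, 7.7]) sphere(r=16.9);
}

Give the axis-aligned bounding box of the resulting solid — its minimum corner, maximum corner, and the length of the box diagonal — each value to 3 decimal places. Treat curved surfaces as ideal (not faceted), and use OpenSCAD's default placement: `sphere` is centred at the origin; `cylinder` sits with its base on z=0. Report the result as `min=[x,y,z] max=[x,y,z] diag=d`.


A = translate([9.5, -10.6, 7.7]) sphere(r=16.9) → bbox [-7.4,-27.5,-9.2] .. [26.4,6.3,24.6]
B = cylinder(h=5.1, r=8.6) → bbox [-8.6,-8.6,0] .. [8.6,8.6,5.1]
lo = A.lo+B.lo = [-7.4-8.6, -27.5-8.6, -9.2+0] = [-16.000,-36.100,-9.200]
hi = A.hi+B.hi = [26.4+8.6, 6.3+8.6, 24.6+5.1] = [35.000,14.900,29.700]
diag = √(51²+51²+38.9²) = √6715.21 = 81.946

min=[-16.000,-36.100,-9.200] max=[35.000,14.900,29.700] diag=81.946


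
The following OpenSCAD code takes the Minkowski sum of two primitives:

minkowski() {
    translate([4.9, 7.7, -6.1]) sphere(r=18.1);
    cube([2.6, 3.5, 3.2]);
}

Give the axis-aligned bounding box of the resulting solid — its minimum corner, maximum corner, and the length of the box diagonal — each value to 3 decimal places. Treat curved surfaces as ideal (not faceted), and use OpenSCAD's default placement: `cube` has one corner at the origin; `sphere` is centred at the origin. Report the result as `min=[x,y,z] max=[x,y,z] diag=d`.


min=[-13.200,-10.400,-24.200] max=[25.600,29.300,15.200] diag=68.073

A = translate([4.9, 7.7, -6.1]) sphere(r=18.1) → bbox [-13.2,-10.4,-24.2] .. [23,25.8,12]
B = cube([2.6, 3.5, 3.2]) → bbox [0,0,0] .. [2.6,3.5,3.2]
lo = A.lo+B.lo = [-13.2+0, -10.4+0, -24.2+0] = [-13.200,-10.400,-24.200]
hi = A.hi+B.hi = [23+2.6, 25.8+3.5, 12+3.2] = [25.600,29.300,15.200]
diag = √(38.8²+39.7²+39.4²) = √4633.89 = 68.073


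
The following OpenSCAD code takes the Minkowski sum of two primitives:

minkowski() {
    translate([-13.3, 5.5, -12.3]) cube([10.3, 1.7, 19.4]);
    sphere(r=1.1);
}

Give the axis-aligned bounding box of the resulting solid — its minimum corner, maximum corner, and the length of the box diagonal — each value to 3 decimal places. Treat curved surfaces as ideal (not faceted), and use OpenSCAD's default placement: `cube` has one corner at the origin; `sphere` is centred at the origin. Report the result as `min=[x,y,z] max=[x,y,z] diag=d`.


min=[-14.400,4.400,-13.400] max=[-1.900,8.300,8.200] diag=25.259

A = translate([-13.3, 5.5, -12.3]) cube([10.3, 1.7, 19.4]) → bbox [-13.3,5.5,-12.3] .. [-3,7.2,7.1]
B = sphere(r=1.1) → bbox [-1.1,-1.1,-1.1] .. [1.1,1.1,1.1]
lo = A.lo+B.lo = [-13.3-1.1, 5.5-1.1, -12.3-1.1] = [-14.400,4.400,-13.400]
hi = A.hi+B.hi = [-3+1.1, 7.2+1.1, 7.1+1.1] = [-1.900,8.300,8.200]
diag = √(12.5²+3.9²+21.6²) = √638.02 = 25.259


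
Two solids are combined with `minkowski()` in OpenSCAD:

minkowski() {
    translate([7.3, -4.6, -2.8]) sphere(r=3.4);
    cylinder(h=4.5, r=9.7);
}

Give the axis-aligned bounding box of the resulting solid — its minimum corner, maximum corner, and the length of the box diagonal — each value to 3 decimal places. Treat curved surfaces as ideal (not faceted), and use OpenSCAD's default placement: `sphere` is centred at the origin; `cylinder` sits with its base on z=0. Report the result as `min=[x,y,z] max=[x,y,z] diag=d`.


A = translate([7.3, -4.6, -2.8]) sphere(r=3.4) → bbox [3.9,-8,-6.2] .. [10.7,-1.2,0.6]
B = cylinder(h=4.5, r=9.7) → bbox [-9.7,-9.7,0] .. [9.7,9.7,4.5]
lo = A.lo+B.lo = [3.9-9.7, -8-9.7, -6.2+0] = [-5.800,-17.700,-6.200]
hi = A.hi+B.hi = [10.7+9.7, -1.2+9.7, 0.6+4.5] = [20.400,8.500,5.100]
diag = √(26.2²+26.2²+11.3²) = √1500.57 = 38.737

min=[-5.800,-17.700,-6.200] max=[20.400,8.500,5.100] diag=38.737


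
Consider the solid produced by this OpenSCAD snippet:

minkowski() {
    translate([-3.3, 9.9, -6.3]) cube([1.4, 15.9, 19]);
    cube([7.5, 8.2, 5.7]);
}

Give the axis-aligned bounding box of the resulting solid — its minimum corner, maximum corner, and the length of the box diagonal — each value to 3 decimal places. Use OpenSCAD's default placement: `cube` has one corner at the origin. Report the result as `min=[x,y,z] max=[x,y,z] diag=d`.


A = translate([-3.3, 9.9, -6.3]) cube([1.4, 15.9, 19]) → bbox [-3.3,9.9,-6.3] .. [-1.9,25.8,12.7]
B = cube([7.5, 8.2, 5.7]) → bbox [0,0,0] .. [7.5,8.2,5.7]
lo = A.lo+B.lo = [-3.3+0, 9.9+0, -6.3+0] = [-3.300,9.900,-6.300]
hi = A.hi+B.hi = [-1.9+7.5, 25.8+8.2, 12.7+5.7] = [5.600,34.000,18.400]
diag = √(8.9²+24.1²+24.7²) = √1270.11 = 35.639

min=[-3.300,9.900,-6.300] max=[5.600,34.000,18.400] diag=35.639


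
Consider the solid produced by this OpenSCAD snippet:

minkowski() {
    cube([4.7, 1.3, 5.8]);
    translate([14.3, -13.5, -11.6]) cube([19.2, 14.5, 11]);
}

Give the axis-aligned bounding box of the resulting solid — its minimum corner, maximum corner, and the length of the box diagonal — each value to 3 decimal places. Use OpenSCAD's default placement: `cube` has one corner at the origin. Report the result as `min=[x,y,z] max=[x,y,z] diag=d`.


A = translate([14.3, -13.5, -11.6]) cube([19.2, 14.5, 11]) → bbox [14.3,-13.5,-11.6] .. [33.5,1,-0.6]
B = cube([4.7, 1.3, 5.8]) → bbox [0,0,0] .. [4.7,1.3,5.8]
lo = A.lo+B.lo = [14.3+0, -13.5+0, -11.6+0] = [14.300,-13.500,-11.600]
hi = A.hi+B.hi = [33.5+4.7, 1+1.3, -0.6+5.8] = [38.200,2.300,5.200]
diag = √(23.9²+15.8²+16.8²) = √1103.09 = 33.213

min=[14.300,-13.500,-11.600] max=[38.200,2.300,5.200] diag=33.213


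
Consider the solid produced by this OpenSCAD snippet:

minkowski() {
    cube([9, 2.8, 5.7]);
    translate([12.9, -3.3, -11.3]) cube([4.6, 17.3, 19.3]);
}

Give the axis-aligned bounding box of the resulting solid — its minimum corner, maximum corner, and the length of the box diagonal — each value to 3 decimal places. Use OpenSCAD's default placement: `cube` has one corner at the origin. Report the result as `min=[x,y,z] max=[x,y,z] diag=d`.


A = translate([12.9, -3.3, -11.3]) cube([4.6, 17.3, 19.3]) → bbox [12.9,-3.3,-11.3] .. [17.5,14,8]
B = cube([9, 2.8, 5.7]) → bbox [0,0,0] .. [9,2.8,5.7]
lo = A.lo+B.lo = [12.9+0, -3.3+0, -11.3+0] = [12.900,-3.300,-11.300]
hi = A.hi+B.hi = [17.5+9, 14+2.8, 8+5.7] = [26.500,16.800,13.700]
diag = √(13.6²+20.1²+25²) = √1213.97 = 34.842

min=[12.900,-3.300,-11.300] max=[26.500,16.800,13.700] diag=34.842


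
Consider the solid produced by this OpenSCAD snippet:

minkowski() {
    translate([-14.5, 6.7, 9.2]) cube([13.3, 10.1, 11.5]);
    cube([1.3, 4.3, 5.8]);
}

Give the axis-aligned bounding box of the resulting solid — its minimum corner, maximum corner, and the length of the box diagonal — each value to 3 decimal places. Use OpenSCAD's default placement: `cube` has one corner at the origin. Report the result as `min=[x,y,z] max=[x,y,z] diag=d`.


min=[-14.500,6.700,9.200] max=[0.100,21.100,26.500] diag=26.829

A = translate([-14.5, 6.7, 9.2]) cube([13.3, 10.1, 11.5]) → bbox [-14.5,6.7,9.2] .. [-1.2,16.8,20.7]
B = cube([1.3, 4.3, 5.8]) → bbox [0,0,0] .. [1.3,4.3,5.8]
lo = A.lo+B.lo = [-14.5+0, 6.7+0, 9.2+0] = [-14.500,6.700,9.200]
hi = A.hi+B.hi = [-1.2+1.3, 16.8+4.3, 20.7+5.8] = [0.100,21.100,26.500]
diag = √(14.6²+14.4²+17.3²) = √719.81 = 26.829


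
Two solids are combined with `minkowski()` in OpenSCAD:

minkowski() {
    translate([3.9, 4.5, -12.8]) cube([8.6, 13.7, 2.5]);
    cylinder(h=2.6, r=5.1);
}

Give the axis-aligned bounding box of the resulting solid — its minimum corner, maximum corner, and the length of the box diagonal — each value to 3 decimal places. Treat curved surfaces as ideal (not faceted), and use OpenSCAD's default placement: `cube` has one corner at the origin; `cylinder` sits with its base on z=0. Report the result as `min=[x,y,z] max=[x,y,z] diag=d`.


min=[-1.200,-0.600,-12.800] max=[17.600,23.300,-7.700] diag=30.833

A = translate([3.9, 4.5, -12.8]) cube([8.6, 13.7, 2.5]) → bbox [3.9,4.5,-12.8] .. [12.5,18.2,-10.3]
B = cylinder(h=2.6, r=5.1) → bbox [-5.1,-5.1,0] .. [5.1,5.1,2.6]
lo = A.lo+B.lo = [3.9-5.1, 4.5-5.1, -12.8+0] = [-1.200,-0.600,-12.800]
hi = A.hi+B.hi = [12.5+5.1, 18.2+5.1, -10.3+2.6] = [17.600,23.300,-7.700]
diag = √(18.8²+23.9²+5.1²) = √950.66 = 30.833


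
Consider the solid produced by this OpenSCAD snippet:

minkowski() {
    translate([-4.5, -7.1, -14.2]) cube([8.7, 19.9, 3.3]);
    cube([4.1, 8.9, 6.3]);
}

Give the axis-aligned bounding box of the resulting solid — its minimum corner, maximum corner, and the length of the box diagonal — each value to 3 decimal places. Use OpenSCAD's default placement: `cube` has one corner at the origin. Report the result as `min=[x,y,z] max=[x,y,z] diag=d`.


min=[-4.500,-7.100,-14.200] max=[8.300,21.700,-4.600] diag=32.946

A = translate([-4.5, -7.1, -14.2]) cube([8.7, 19.9, 3.3]) → bbox [-4.5,-7.1,-14.2] .. [4.2,12.8,-10.9]
B = cube([4.1, 8.9, 6.3]) → bbox [0,0,0] .. [4.1,8.9,6.3]
lo = A.lo+B.lo = [-4.5+0, -7.1+0, -14.2+0] = [-4.500,-7.100,-14.200]
hi = A.hi+B.hi = [4.2+4.1, 12.8+8.9, -10.9+6.3] = [8.300,21.700,-4.600]
diag = √(12.8²+28.8²+9.6²) = √1085.44 = 32.946


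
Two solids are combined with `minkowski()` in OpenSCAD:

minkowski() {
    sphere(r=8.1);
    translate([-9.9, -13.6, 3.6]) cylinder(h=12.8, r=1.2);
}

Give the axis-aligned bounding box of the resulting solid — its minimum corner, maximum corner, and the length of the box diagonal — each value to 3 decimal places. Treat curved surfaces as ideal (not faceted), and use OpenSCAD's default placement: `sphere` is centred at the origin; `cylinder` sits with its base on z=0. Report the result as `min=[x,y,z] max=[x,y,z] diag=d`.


A = translate([-9.9, -13.6, 3.6]) cylinder(h=12.8, r=1.2) → bbox [-11.1,-14.8,3.6] .. [-8.7,-12.4,16.4]
B = sphere(r=8.1) → bbox [-8.1,-8.1,-8.1] .. [8.1,8.1,8.1]
lo = A.lo+B.lo = [-11.1-8.1, -14.8-8.1, 3.6-8.1] = [-19.200,-22.900,-4.500]
hi = A.hi+B.hi = [-8.7+8.1, -12.4+8.1, 16.4+8.1] = [-0.600,-4.300,24.500]
diag = √(18.6²+18.6²+29²) = √1532.92 = 39.153

min=[-19.200,-22.900,-4.500] max=[-0.600,-4.300,24.500] diag=39.153


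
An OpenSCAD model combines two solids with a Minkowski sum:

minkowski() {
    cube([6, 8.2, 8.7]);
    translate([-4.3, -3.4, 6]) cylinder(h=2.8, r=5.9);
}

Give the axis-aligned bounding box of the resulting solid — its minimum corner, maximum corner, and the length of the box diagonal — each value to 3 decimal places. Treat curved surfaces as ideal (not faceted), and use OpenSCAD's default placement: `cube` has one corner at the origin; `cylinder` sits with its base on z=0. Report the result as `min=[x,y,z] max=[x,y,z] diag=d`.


min=[-10.200,-9.300,6.000] max=[7.600,10.700,17.500] diag=29.139

A = translate([-4.3, -3.4, 6]) cylinder(h=2.8, r=5.9) → bbox [-10.2,-9.3,6] .. [1.6,2.5,8.8]
B = cube([6, 8.2, 8.7]) → bbox [0,0,0] .. [6,8.2,8.7]
lo = A.lo+B.lo = [-10.2+0, -9.3+0, 6+0] = [-10.200,-9.300,6.000]
hi = A.hi+B.hi = [1.6+6, 2.5+8.2, 8.8+8.7] = [7.600,10.700,17.500]
diag = √(17.8²+20²+11.5²) = √849.09 = 29.139


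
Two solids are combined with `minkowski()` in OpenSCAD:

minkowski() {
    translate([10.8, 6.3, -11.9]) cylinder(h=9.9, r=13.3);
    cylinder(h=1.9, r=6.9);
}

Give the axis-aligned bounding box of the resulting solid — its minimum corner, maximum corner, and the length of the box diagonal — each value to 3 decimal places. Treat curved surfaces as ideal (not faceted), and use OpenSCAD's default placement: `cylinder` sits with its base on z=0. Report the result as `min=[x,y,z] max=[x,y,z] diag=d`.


min=[-9.400,-13.900,-11.900] max=[31.000,26.500,-0.100] diag=58.340

A = translate([10.8, 6.3, -11.9]) cylinder(h=9.9, r=13.3) → bbox [-2.5,-7,-11.9] .. [24.1,19.6,-2]
B = cylinder(h=1.9, r=6.9) → bbox [-6.9,-6.9,0] .. [6.9,6.9,1.9]
lo = A.lo+B.lo = [-2.5-6.9, -7-6.9, -11.9+0] = [-9.400,-13.900,-11.900]
hi = A.hi+B.hi = [24.1+6.9, 19.6+6.9, -2+1.9] = [31.000,26.500,-0.100]
diag = √(40.4²+40.4²+11.8²) = √3403.56 = 58.340


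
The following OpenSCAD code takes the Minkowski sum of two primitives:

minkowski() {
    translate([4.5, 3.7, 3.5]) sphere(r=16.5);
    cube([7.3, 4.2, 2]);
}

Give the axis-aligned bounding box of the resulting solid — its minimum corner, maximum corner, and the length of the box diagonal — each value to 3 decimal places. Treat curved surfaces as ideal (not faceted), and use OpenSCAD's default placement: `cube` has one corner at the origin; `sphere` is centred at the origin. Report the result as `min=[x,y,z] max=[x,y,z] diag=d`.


A = translate([4.5, 3.7, 3.5]) sphere(r=16.5) → bbox [-12,-12.8,-13] .. [21,20.2,20]
B = cube([7.3, 4.2, 2]) → bbox [0,0,0] .. [7.3,4.2,2]
lo = A.lo+B.lo = [-12+0, -12.8+0, -13+0] = [-12.000,-12.800,-13.000]
hi = A.hi+B.hi = [21+7.3, 20.2+4.2, 20+2] = [28.300,24.400,22.000]
diag = √(40.3²+37.2²+35²) = √4232.93 = 65.061

min=[-12.000,-12.800,-13.000] max=[28.300,24.400,22.000] diag=65.061


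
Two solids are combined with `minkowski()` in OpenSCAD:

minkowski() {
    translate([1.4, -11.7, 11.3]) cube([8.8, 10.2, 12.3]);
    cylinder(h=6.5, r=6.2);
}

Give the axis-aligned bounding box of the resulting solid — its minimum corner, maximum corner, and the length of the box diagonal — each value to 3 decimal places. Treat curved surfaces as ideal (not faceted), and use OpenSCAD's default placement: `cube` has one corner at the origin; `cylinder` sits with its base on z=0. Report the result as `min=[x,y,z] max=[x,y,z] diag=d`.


min=[-4.800,-17.900,11.300] max=[16.400,4.700,30.100] diag=36.244

A = translate([1.4, -11.7, 11.3]) cube([8.8, 10.2, 12.3]) → bbox [1.4,-11.7,11.3] .. [10.2,-1.5,23.6]
B = cylinder(h=6.5, r=6.2) → bbox [-6.2,-6.2,0] .. [6.2,6.2,6.5]
lo = A.lo+B.lo = [1.4-6.2, -11.7-6.2, 11.3+0] = [-4.800,-17.900,11.300]
hi = A.hi+B.hi = [10.2+6.2, -1.5+6.2, 23.6+6.5] = [16.400,4.700,30.100]
diag = √(21.2²+22.6²+18.8²) = √1313.64 = 36.244
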